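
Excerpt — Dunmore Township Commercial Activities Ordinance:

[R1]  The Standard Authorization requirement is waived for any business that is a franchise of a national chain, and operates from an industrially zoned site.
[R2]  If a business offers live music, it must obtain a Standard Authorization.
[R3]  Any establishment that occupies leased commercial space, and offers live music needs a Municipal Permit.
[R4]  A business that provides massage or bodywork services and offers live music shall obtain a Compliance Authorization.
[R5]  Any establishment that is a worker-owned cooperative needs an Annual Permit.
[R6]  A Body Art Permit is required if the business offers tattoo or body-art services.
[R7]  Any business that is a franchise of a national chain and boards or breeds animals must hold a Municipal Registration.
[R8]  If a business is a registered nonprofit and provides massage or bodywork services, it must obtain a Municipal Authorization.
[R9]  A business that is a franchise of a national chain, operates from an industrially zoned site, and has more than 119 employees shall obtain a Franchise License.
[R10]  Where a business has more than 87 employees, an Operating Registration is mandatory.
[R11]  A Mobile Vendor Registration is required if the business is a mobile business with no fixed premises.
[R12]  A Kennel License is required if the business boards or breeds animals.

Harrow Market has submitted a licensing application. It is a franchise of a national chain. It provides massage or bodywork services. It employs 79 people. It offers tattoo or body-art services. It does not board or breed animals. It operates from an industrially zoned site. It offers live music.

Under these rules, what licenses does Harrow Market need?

Body Art Permit, Compliance Authorization

[R1] is a franchise of a national chain; operates from an industrially zoned site → exempt from Standard Authorization.
[R2] offers live music → Standard Authorization required.
[R3] operates from an industrially zoned site (not: occupies leased commercial space); offers live music → Municipal Permit not required.
[R4] provides massage or bodywork services; offers live music → Compliance Authorization required.
[R5] is a franchise of a national chain (not: is a worker-owned cooperative) → Annual Permit not required.
[R6] offers tattoo or body-art services → Body Art Permit required.
[R7] is a franchise of a national chain; does not board or breed animals → Municipal Registration not required.
[R8] is a franchise of a national chain (not: is a registered nonprofit); provides massage or bodywork services → Municipal Authorization not required.
[R9] is a franchise of a national chain; operates from an industrially zoned site; employees 79 ≤ 119 → Franchise License not required.
[R10] employees 79 ≤ 87 → Operating Registration not required.
[R11] operates from an industrially zoned site (not: is a mobile business with no fixed premises) → Mobile Vendor Registration not required.
[R12] does not board or breed animals → Kennel License not required.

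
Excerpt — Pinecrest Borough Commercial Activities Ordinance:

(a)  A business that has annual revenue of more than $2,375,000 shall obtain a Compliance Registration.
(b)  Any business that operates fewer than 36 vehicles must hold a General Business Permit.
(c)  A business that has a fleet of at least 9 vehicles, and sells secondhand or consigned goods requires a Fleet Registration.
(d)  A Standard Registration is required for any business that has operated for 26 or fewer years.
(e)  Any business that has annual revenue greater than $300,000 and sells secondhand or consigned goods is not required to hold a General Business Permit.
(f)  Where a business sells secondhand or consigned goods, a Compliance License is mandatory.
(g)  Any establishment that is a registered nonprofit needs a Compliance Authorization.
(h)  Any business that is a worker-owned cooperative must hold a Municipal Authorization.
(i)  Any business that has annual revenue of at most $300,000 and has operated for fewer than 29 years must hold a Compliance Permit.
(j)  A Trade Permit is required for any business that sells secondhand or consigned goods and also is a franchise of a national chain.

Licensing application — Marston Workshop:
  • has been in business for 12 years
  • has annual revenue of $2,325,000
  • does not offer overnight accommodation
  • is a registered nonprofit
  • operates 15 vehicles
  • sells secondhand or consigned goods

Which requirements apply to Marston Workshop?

Compliance Authorization, Compliance License, Fleet Registration, Standard Registration

(a) revenue $2,325,000 ≤ $2,375,000 → Compliance Registration not required.
(b) vehicles 15 < 36 → General Business Permit required.
(c) vehicles 15 ≥ 9; sells secondhand or consigned goods → Fleet Registration required.
(d) years in business 12 ≤ 26 → Standard Registration required.
(e) revenue $2,325,000 > $300,000; sells secondhand or consigned goods → exempt from General Business Permit.
(f) sells secondhand or consigned goods → Compliance License required.
(g) is a registered nonprofit → Compliance Authorization required.
(h) is a registered nonprofit (not: is a worker-owned cooperative) → Municipal Authorization not required.
(i) revenue $2,325,000 > $300,000; years in business 12 < 29 → Compliance Permit not required.
(j) sells secondhand or consigned goods; is a registered nonprofit (not: is a franchise of a national chain) → Trade Permit not required.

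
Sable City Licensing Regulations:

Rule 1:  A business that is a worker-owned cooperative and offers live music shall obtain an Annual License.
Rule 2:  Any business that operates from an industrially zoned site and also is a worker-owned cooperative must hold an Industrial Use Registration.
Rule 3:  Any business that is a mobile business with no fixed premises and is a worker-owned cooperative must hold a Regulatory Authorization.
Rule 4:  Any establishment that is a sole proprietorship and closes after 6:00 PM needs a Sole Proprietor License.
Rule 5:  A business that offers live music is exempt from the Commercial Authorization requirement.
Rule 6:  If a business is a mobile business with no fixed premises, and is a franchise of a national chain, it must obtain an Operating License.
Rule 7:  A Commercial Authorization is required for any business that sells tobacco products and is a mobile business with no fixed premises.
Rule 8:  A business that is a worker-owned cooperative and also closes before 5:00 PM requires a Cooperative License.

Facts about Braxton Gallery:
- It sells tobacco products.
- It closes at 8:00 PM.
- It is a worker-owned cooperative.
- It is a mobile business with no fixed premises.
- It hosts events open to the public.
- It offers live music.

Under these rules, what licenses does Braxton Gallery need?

Annual License, Regulatory Authorization

Rule 1: is a worker-owned cooperative; offers live music → Annual License required.
Rule 2: is a mobile business with no fixed premises (not: operates from an industrially zoned site); is a worker-owned cooperative → Industrial Use Registration not required.
Rule 3: is a mobile business with no fixed premises; is a worker-owned cooperative → Regulatory Authorization required.
Rule 4: is a worker-owned cooperative (not: is a sole proprietorship); closes 8:00 PM, after 6:00 PM → Sole Proprietor License not required.
Rule 5: offers live music → exempt from Commercial Authorization.
Rule 6: is a mobile business with no fixed premises; is a worker-owned cooperative (not: is a franchise of a national chain) → Operating License not required.
Rule 7: sells tobacco products; is a mobile business with no fixed premises → Commercial Authorization required.
Rule 8: is a worker-owned cooperative; closes 8:00 PM, after 5:00 PM → Cooperative License not required.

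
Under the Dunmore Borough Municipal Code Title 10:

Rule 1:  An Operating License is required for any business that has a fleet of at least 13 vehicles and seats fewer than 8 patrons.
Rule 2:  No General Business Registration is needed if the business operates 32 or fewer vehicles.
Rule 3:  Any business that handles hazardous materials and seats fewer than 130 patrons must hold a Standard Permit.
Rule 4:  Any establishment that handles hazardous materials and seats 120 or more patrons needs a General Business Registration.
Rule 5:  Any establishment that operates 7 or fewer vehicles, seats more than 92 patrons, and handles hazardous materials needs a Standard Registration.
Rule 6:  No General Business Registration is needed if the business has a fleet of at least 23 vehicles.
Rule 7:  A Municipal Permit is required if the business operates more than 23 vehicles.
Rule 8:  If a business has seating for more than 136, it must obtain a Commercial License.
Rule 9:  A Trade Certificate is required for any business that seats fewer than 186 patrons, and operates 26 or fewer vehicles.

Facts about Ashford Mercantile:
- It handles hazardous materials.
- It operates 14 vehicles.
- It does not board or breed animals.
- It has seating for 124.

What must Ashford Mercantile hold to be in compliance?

Rule 1: vehicles 14 ≥ 13; seating 124 ≥ 8 → Operating License not required.
Rule 2: vehicles 14 ≤ 32 → exempt from General Business Registration.
Rule 3: handles hazardous materials; seating 124 < 130 → Standard Permit required.
Rule 4: handles hazardous materials; seating 124 ≥ 120 → General Business Registration required.
Rule 5: vehicles 14 > 7; seating 124 > 92; handles hazardous materials → Standard Registration not required.
Rule 6: vehicles 14 < 23 → General Business Registration exemption does not apply.
Rule 7: vehicles 14 ≤ 23 → Municipal Permit not required.
Rule 8: seating 124 ≤ 136 → Commercial License not required.
Rule 9: seating 124 < 186; vehicles 14 ≤ 26 → Trade Certificate required.

Standard Permit, Trade Certificate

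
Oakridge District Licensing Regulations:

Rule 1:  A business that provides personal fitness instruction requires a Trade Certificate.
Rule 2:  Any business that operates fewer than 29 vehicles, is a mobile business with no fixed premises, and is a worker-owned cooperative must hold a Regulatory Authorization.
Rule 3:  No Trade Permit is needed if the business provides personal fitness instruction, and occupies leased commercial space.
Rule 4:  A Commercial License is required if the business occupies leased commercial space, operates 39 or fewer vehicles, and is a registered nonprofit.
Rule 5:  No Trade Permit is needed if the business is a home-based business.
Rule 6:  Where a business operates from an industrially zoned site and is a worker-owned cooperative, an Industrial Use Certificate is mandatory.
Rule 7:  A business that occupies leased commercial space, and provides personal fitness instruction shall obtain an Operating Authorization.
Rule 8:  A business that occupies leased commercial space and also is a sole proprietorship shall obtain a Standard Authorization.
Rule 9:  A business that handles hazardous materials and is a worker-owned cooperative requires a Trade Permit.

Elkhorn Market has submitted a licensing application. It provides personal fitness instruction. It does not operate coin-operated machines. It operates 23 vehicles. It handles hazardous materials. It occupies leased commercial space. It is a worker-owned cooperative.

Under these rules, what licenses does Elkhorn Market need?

Operating Authorization, Trade Certificate

Rule 1: provides personal fitness instruction → Trade Certificate required.
Rule 2: vehicles 23 < 29; occupies leased commercial space (not: is a mobile business with no fixed premises); is a worker-owned cooperative → Regulatory Authorization not required.
Rule 3: provides personal fitness instruction; occupies leased commercial space → exempt from Trade Permit.
Rule 4: occupies leased commercial space; vehicles 23 ≤ 39; is a worker-owned cooperative (not: is a registered nonprofit) → Commercial License not required.
Rule 5: occupies leased commercial space (not: is a home-based business) → Trade Permit exemption does not apply.
Rule 6: occupies leased commercial space (not: operates from an industrially zoned site); is a worker-owned cooperative → Industrial Use Certificate not required.
Rule 7: occupies leased commercial space; provides personal fitness instruction → Operating Authorization required.
Rule 8: occupies leased commercial space; is a worker-owned cooperative (not: is a sole proprietorship) → Standard Authorization not required.
Rule 9: handles hazardous materials; is a worker-owned cooperative → Trade Permit required.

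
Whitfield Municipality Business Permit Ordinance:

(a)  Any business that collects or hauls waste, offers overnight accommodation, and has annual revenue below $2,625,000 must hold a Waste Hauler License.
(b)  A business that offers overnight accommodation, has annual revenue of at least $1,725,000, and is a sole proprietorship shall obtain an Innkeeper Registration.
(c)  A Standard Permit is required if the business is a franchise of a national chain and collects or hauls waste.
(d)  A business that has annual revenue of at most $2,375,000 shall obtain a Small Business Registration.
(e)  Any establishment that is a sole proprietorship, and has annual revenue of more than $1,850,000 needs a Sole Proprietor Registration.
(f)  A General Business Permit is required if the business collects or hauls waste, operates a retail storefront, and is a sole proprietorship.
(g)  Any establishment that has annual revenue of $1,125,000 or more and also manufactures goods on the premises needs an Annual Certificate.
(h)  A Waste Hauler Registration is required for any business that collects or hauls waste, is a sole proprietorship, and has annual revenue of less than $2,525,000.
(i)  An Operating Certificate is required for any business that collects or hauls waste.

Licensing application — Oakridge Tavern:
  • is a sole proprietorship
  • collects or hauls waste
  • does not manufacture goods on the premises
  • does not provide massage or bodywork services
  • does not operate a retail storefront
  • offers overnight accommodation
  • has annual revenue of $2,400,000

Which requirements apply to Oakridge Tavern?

Innkeeper Registration, Operating Certificate, Sole Proprietor Registration, Waste Hauler License, Waste Hauler Registration

(a) collects or hauls waste; offers overnight accommodation; revenue $2,400,000 < $2,625,000 → Waste Hauler License required.
(b) offers overnight accommodation; revenue $2,400,000 ≥ $1,725,000; is a sole proprietorship → Innkeeper Registration required.
(c) is a sole proprietorship (not: is a franchise of a national chain); collects or hauls waste → Standard Permit not required.
(d) revenue $2,400,000 > $2,375,000 → Small Business Registration not required.
(e) is a sole proprietorship; revenue $2,400,000 > $1,850,000 → Sole Proprietor Registration required.
(f) collects or hauls waste; does not operate a retail storefront; is a sole proprietorship → General Business Permit not required.
(g) revenue $2,400,000 ≥ $1,125,000; does not manufacture goods on the premises → Annual Certificate not required.
(h) collects or hauls waste; is a sole proprietorship; revenue $2,400,000 < $2,525,000 → Waste Hauler Registration required.
(i) collects or hauls waste → Operating Certificate required.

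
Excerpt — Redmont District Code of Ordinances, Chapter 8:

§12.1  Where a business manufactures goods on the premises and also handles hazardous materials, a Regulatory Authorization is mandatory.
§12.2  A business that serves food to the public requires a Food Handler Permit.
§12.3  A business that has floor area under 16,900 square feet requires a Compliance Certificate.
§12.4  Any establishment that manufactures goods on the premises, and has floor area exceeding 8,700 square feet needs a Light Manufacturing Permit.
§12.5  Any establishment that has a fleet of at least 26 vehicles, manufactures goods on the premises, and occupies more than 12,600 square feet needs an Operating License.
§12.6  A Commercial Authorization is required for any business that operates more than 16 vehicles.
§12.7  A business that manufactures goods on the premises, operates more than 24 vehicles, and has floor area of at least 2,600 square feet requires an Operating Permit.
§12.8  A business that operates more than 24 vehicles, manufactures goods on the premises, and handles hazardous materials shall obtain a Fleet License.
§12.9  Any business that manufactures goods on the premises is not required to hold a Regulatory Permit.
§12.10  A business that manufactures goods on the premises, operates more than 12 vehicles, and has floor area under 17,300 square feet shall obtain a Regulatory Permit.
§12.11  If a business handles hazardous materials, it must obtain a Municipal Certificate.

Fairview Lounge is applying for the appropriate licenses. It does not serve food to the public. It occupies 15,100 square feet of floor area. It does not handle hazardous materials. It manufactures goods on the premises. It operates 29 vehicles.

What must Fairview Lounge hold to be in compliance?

Commercial Authorization, Compliance Certificate, Light Manufacturing Permit, Operating License, Operating Permit

§12.1 manufactures goods on the premises; does not handle hazardous materials → Regulatory Authorization not required.
§12.2 does not serve food to the public → Food Handler Permit not required.
§12.3 floor area 15,100 square feet < 16,900 square feet → Compliance Certificate required.
§12.4 manufactures goods on the premises; floor area 15,100 square feet > 8,700 square feet → Light Manufacturing Permit required.
§12.5 vehicles 29 ≥ 26; manufactures goods on the premises; floor area 15,100 square feet > 12,600 square feet → Operating License required.
§12.6 vehicles 29 > 16 → Commercial Authorization required.
§12.7 manufactures goods on the premises; vehicles 29 > 24; floor area 15,100 square feet ≥ 2,600 square feet → Operating Permit required.
§12.8 vehicles 29 > 24; manufactures goods on the premises; does not handle hazardous materials → Fleet License not required.
§12.9 manufactures goods on the premises → exempt from Regulatory Permit.
§12.10 manufactures goods on the premises; vehicles 29 > 12; floor area 15,100 square feet < 17,300 square feet → Regulatory Permit required.
§12.11 does not handle hazardous materials → Municipal Certificate not required.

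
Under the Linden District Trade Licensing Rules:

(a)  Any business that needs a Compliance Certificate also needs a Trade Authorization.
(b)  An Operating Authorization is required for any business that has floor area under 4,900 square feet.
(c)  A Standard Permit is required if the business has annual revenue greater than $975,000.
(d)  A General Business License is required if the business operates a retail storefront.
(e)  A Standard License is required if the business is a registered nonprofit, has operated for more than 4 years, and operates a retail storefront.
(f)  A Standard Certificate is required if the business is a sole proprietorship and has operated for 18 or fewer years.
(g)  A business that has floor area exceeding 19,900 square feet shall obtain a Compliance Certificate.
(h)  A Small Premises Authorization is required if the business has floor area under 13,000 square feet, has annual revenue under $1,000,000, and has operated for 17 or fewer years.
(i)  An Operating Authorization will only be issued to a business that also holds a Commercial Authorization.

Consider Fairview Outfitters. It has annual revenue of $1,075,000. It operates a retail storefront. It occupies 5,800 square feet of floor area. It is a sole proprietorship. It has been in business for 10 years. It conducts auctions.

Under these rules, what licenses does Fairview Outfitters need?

General Business License, Standard Certificate, Standard Permit

(a) Compliance Certificate is not required → no effect.
(b) floor area 5,800 square feet ≥ 4,900 square feet → Operating Authorization not required.
(c) revenue $1,075,000 > $975,000 → Standard Permit required.
(d) operates a retail storefront → General Business License required.
(e) is a sole proprietorship (not: is a registered nonprofit); years in business 10 > 4; operates a retail storefront → Standard License not required.
(f) is a sole proprietorship; years in business 10 ≤ 18 → Standard Certificate required.
(g) floor area 5,800 square feet ≤ 19,900 square feet → Compliance Certificate not required.
(h) floor area 5,800 square feet < 13,000 square feet; revenue $1,075,000 ≥ $1,000,000; years in business 10 ≤ 17 → Small Premises Authorization not required.
(i) Operating Authorization is not required → no effect.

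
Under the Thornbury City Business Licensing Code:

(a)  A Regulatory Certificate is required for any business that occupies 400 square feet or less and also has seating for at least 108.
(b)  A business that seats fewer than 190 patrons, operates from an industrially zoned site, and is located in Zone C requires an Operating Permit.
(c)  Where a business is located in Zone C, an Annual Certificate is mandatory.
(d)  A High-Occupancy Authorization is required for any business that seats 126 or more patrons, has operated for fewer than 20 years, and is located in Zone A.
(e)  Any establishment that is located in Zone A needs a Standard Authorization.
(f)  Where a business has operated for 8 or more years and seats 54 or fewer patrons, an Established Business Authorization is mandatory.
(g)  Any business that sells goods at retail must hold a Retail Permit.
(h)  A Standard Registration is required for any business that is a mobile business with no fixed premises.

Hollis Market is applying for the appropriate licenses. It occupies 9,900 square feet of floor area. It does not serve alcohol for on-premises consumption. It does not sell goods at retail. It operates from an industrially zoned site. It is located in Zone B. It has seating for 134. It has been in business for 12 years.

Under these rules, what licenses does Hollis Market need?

(a) floor area 9,900 square feet > 400 square feet; seating 134 ≥ 108 → Regulatory Certificate not required.
(b) seating 134 < 190; operates from an industrially zoned site; is located in Zone B (not: is located in Zone C) → Operating Permit not required.
(c) is located in Zone B (not: is located in Zone C) → Annual Certificate not required.
(d) seating 134 ≥ 126; years in business 12 < 20; is located in Zone B (not: is located in Zone A) → High-Occupancy Authorization not required.
(e) is located in Zone B (not: is located in Zone A) → Standard Authorization not required.
(f) years in business 12 ≥ 8; seating 134 > 54 → Established Business Authorization not required.
(g) does not sell goods at retail → Retail Permit not required.
(h) operates from an industrially zoned site (not: is a mobile business with no fixed premises) → Standard Registration not required.

None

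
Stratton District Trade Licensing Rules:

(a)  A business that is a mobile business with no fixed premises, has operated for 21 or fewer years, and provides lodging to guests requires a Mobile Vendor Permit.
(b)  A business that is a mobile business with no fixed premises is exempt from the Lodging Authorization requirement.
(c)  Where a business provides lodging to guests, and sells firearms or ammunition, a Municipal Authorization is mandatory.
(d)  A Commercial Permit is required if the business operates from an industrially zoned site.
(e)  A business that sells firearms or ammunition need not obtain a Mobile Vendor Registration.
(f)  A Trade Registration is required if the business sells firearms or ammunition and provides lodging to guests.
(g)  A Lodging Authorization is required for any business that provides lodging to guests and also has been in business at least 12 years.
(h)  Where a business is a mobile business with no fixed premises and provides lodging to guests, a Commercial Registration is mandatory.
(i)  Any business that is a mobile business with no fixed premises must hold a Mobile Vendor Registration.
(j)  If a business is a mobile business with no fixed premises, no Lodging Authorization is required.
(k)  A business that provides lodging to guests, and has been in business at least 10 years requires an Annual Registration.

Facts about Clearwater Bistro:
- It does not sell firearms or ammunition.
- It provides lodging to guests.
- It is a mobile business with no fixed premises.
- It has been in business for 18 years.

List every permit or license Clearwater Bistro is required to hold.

Annual Registration, Commercial Registration, Mobile Vendor Permit, Mobile Vendor Registration

(a) is a mobile business with no fixed premises; years in business 18 ≤ 21; provides lodging to guests → Mobile Vendor Permit required.
(b) is a mobile business with no fixed premises → exempt from Lodging Authorization.
(c) provides lodging to guests; does not sell firearms or ammunition → Municipal Authorization not required.
(d) is a mobile business with no fixed premises (not: operates from an industrially zoned site) → Commercial Permit not required.
(e) does not sell firearms or ammunition → Mobile Vendor Registration exemption does not apply.
(f) does not sell firearms or ammunition; provides lodging to guests → Trade Registration not required.
(g) provides lodging to guests; years in business 18 ≥ 12 → Lodging Authorization required.
(h) is a mobile business with no fixed premises; provides lodging to guests → Commercial Registration required.
(i) is a mobile business with no fixed premises → Mobile Vendor Registration required.
(j) is a mobile business with no fixed premises → exempt from Lodging Authorization.
(k) provides lodging to guests; years in business 18 ≥ 10 → Annual Registration required.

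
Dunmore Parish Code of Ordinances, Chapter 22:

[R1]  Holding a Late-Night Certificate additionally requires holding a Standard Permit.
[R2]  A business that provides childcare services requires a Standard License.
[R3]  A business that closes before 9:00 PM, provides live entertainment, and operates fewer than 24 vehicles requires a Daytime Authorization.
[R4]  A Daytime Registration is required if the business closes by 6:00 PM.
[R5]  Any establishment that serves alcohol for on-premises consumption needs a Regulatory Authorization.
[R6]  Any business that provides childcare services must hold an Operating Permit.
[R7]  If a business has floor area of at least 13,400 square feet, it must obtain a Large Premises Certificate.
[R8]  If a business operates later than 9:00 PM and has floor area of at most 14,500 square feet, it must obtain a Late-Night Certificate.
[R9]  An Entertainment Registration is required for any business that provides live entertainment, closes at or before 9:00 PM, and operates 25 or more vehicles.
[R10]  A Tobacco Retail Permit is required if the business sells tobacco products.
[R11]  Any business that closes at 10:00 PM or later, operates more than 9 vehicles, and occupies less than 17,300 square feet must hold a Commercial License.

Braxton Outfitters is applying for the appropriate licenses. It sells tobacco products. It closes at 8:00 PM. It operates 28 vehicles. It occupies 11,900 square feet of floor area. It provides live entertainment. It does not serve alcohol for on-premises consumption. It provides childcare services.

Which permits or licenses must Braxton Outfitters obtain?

[R1] Late-Night Certificate is not required → no effect.
[R2] provides childcare services → Standard License required.
[R3] closes 8:00 PM, at/before 9:00 PM; provides live entertainment; vehicles 28 ≥ 24 → Daytime Authorization not required.
[R4] closes 8:00 PM, after 6:00 PM → Daytime Registration not required.
[R5] does not serve alcohol for on-premises consumption → Regulatory Authorization not required.
[R6] provides childcare services → Operating Permit required.
[R7] floor area 11,900 square feet < 13,400 square feet → Large Premises Certificate not required.
[R8] closes 8:00 PM, at/before 9:00 PM; floor area 11,900 square feet ≤ 14,500 square feet → Late-Night Certificate not required.
[R9] provides live entertainment; closes 8:00 PM, at/before 9:00 PM; vehicles 28 ≥ 25 → Entertainment Registration required.
[R10] sells tobacco products → Tobacco Retail Permit required.
[R11] closes 8:00 PM, at/before 10:00 PM; vehicles 28 > 9; floor area 11,900 square feet < 17,300 square feet → Commercial License not required.

Entertainment Registration, Operating Permit, Standard License, Tobacco Retail Permit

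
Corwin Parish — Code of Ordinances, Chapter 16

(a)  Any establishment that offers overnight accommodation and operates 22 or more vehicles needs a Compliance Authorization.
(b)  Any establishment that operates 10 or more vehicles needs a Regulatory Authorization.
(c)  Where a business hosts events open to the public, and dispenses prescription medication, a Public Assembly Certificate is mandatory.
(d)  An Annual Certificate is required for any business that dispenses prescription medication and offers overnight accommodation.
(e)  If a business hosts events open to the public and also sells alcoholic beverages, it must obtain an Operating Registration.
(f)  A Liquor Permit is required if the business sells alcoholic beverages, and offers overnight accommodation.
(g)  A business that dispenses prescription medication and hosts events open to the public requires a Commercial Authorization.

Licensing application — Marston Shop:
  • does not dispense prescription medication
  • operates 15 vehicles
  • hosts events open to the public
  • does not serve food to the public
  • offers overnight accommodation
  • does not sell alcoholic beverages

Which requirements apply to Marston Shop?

Regulatory Authorization

(a) offers overnight accommodation; vehicles 15 < 22 → Compliance Authorization not required.
(b) vehicles 15 ≥ 10 → Regulatory Authorization required.
(c) hosts events open to the public; does not dispense prescription medication → Public Assembly Certificate not required.
(d) does not dispense prescription medication; offers overnight accommodation → Annual Certificate not required.
(e) hosts events open to the public; does not sell alcoholic beverages → Operating Registration not required.
(f) does not sell alcoholic beverages; offers overnight accommodation → Liquor Permit not required.
(g) does not dispense prescription medication; hosts events open to the public → Commercial Authorization not required.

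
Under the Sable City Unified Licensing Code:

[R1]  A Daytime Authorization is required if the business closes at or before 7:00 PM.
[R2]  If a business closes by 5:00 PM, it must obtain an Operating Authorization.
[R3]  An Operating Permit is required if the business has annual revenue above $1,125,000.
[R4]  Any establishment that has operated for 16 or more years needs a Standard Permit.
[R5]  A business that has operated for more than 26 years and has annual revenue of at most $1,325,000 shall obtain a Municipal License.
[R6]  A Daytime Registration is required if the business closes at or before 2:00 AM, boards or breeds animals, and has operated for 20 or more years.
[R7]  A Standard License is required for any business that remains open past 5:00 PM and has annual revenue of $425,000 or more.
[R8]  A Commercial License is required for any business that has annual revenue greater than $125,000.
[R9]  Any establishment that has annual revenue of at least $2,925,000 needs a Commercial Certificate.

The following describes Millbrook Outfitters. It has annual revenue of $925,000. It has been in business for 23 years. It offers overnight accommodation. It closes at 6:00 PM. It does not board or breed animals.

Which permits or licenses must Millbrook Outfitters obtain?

Commercial License, Daytime Authorization, Standard License, Standard Permit

[R1] closes 6:00 PM, at/before 7:00 PM → Daytime Authorization required.
[R2] closes 6:00 PM, after 5:00 PM → Operating Authorization not required.
[R3] revenue $925,000 ≤ $1,125,000 → Operating Permit not required.
[R4] years in business 23 ≥ 16 → Standard Permit required.
[R5] years in business 23 ≤ 26; revenue $925,000 ≤ $1,325,000 → Municipal License not required.
[R6] closes 6:00 PM, at/before 2:00 AM; does not board or breed animals; years in business 23 ≥ 20 → Daytime Registration not required.
[R7] closes 6:00 PM, after 5:00 PM; revenue $925,000 ≥ $425,000 → Standard License required.
[R8] revenue $925,000 > $125,000 → Commercial License required.
[R9] revenue $925,000 < $2,925,000 → Commercial Certificate not required.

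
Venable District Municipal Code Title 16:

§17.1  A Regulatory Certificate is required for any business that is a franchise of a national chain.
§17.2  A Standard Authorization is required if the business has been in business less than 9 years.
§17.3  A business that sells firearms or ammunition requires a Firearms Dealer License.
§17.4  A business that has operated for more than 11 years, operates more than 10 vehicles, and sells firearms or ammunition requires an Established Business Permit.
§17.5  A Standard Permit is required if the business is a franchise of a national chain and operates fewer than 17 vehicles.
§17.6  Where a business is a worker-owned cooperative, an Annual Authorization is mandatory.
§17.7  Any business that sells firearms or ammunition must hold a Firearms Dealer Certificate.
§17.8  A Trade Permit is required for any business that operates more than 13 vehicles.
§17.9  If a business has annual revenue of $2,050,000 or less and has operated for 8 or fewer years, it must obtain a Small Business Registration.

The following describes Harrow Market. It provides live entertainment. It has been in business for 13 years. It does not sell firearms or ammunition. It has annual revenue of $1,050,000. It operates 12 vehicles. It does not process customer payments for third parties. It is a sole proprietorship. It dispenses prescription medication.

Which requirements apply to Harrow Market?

§17.1 is a sole proprietorship (not: is a franchise of a national chain) → Regulatory Certificate not required.
§17.2 years in business 13 ≥ 9 → Standard Authorization not required.
§17.3 does not sell firearms or ammunition → Firearms Dealer License not required.
§17.4 years in business 13 > 11; vehicles 12 > 10; does not sell firearms or ammunition → Established Business Permit not required.
§17.5 is a sole proprietorship (not: is a franchise of a national chain); vehicles 12 < 17 → Standard Permit not required.
§17.6 is a sole proprietorship (not: is a worker-owned cooperative) → Annual Authorization not required.
§17.7 does not sell firearms or ammunition → Firearms Dealer Certificate not required.
§17.8 vehicles 12 ≤ 13 → Trade Permit not required.
§17.9 revenue $1,050,000 ≤ $2,050,000; years in business 13 > 8 → Small Business Registration not required.

None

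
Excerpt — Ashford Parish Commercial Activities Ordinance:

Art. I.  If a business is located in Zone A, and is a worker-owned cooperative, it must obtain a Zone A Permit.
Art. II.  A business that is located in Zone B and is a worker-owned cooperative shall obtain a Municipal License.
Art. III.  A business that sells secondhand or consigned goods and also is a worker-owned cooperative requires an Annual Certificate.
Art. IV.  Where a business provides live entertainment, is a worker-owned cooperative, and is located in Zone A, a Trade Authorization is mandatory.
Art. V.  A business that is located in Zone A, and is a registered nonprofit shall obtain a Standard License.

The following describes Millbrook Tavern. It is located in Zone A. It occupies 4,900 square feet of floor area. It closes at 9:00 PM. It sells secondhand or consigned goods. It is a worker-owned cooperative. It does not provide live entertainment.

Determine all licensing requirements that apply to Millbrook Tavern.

Annual Certificate, Zone A Permit

Art. I. is located in Zone A; is a worker-owned cooperative → Zone A Permit required.
Art. II. is located in Zone A (not: is located in Zone B); is a worker-owned cooperative → Municipal License not required.
Art. III. sells secondhand or consigned goods; is a worker-owned cooperative → Annual Certificate required.
Art. IV. does not provide live entertainment; is a worker-owned cooperative; is located in Zone A → Trade Authorization not required.
Art. V. is located in Zone A; is a worker-owned cooperative (not: is a registered nonprofit) → Standard License not required.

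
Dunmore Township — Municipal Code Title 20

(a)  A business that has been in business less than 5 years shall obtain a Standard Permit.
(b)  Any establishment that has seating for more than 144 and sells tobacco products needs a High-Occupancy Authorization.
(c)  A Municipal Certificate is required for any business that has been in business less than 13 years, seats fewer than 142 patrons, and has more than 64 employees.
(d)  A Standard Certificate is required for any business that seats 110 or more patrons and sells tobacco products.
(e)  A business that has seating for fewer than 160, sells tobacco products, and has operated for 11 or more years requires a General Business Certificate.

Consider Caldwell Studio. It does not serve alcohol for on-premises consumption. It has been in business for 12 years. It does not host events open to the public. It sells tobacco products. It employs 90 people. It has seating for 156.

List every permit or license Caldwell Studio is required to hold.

General Business Certificate, High-Occupancy Authorization, Standard Certificate

(a) years in business 12 ≥ 5 → Standard Permit not required.
(b) seating 156 > 144; sells tobacco products → High-Occupancy Authorization required.
(c) years in business 12 < 13; seating 156 ≥ 142; employees 90 > 64 → Municipal Certificate not required.
(d) seating 156 ≥ 110; sells tobacco products → Standard Certificate required.
(e) seating 156 < 160; sells tobacco products; years in business 12 ≥ 11 → General Business Certificate required.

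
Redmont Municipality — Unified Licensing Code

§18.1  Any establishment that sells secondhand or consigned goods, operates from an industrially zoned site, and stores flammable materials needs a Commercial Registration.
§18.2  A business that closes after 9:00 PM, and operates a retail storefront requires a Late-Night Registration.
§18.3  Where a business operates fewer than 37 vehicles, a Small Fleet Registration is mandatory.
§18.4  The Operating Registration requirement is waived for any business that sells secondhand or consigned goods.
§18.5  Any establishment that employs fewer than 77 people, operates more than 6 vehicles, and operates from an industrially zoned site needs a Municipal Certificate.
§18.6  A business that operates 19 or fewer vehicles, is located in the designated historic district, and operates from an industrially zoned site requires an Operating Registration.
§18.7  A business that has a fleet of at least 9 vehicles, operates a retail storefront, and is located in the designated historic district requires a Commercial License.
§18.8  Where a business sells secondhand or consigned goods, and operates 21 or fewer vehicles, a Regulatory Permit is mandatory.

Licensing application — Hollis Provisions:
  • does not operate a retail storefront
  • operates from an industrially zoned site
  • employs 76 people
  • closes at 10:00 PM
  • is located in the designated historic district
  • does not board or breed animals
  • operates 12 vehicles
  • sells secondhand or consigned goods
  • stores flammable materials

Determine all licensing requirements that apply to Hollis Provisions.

§18.1 sells secondhand or consigned goods; operates from an industrially zoned site; stores flammable materials → Commercial Registration required.
§18.2 closes 10:00 PM, after 9:00 PM; does not operate a retail storefront → Late-Night Registration not required.
§18.3 vehicles 12 < 37 → Small Fleet Registration required.
§18.4 sells secondhand or consigned goods → exempt from Operating Registration.
§18.5 employees 76 < 77; vehicles 12 > 6; operates from an industrially zoned site → Municipal Certificate required.
§18.6 vehicles 12 ≤ 19; is located in the designated historic district; operates from an industrially zoned site → Operating Registration required.
§18.7 vehicles 12 ≥ 9; does not operate a retail storefront; is located in the designated historic district → Commercial License not required.
§18.8 sells secondhand or consigned goods; vehicles 12 ≤ 21 → Regulatory Permit required.

Commercial Registration, Municipal Certificate, Regulatory Permit, Small Fleet Registration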